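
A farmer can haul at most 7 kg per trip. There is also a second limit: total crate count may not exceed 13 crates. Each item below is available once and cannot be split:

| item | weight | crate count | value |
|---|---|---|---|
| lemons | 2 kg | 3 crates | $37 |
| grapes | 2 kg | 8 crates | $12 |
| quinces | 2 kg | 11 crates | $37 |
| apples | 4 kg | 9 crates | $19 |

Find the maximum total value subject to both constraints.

Feasible sets respecting both limits:
- lemons+apples: weight 6, crate count 12, value 56
- lemons+grapes: weight 4, crate count 11, value 49
- lemons: weight 2, crate count 3, value 37
- quinces: weight 2, crate count 11, value 37
Best: $56.

$56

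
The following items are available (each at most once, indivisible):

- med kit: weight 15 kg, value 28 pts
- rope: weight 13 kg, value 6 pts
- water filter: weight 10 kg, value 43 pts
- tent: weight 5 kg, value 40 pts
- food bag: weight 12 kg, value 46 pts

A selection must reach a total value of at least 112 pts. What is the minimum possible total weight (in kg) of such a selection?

Subsets with value ≥ 112, sorted by total weight:
- water filter+tent+food bag: weight 27, value 129
- med kit+tent+food bag: weight 32, value 114
Minimum weight: 27 kg.

27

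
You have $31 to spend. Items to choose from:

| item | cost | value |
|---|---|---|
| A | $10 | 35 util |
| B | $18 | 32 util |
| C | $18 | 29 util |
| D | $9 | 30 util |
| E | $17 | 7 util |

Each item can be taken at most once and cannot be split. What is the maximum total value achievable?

This is a 0/1 knapsack; check combinations near the capacity.
- A+B: cost 10+18=28, value 35+32=67
- A+D: cost 10+9=19, value 35+30=65
- A+C: cost 10+18=28, value 35+29=64
- B+D: cost 18+9=27, value 32+30=62
Best: 67 util.

67 util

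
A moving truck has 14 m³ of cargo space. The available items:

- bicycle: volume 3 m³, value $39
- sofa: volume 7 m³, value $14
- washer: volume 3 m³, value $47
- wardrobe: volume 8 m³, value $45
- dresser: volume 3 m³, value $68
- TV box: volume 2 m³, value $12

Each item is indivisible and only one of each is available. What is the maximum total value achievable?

Check high-value combinations within 14 m³:
- bicycle+washer+dresser+TV box: volume 3+3+3+2=11, value 39+47+68+12=166
- washer+wardrobe+dresser: volume 3+8+3=14, value 47+45+68=160
- bicycle+washer+dresser: volume 3+3+3=9, value 39+47+68=154
- bicycle+wardrobe+dresser: volume 3+8+3=14, value 39+45+68=152
Best: $166.

$166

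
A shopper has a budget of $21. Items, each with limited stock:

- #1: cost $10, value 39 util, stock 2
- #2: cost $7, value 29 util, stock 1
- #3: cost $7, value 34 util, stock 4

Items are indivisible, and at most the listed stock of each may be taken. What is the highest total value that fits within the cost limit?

Best selections within cost 21 and stock limits:
- 3×#3: cost 21, value 102
- 1×#2 + 2×#3: cost 21, value 97
- 2×#1: cost 20, value 78
- 1×#1 + 1×#3: cost 17, value 73
Best: 102 util.

102 util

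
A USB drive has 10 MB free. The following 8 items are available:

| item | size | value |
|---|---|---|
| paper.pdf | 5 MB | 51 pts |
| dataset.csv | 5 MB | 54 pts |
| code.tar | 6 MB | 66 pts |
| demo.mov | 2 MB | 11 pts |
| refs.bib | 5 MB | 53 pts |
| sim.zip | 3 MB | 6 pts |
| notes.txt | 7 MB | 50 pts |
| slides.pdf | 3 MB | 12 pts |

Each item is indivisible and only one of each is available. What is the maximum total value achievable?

Check high-value combinations within 10 MB:
- dataset.csv+refs.bib: size 5+5=10, value 54+53=107
- paper.pdf+dataset.csv: size 5+5=10, value 51+54=105
- paper.pdf+refs.bib: size 5+5=10, value 51+53=104
- code.tar+slides.pdf: size 6+3=9, value 66+12=78
- code.tar+demo.mov: size 6+2=8, value 66+11=77
Best: 107 pts.

107 pts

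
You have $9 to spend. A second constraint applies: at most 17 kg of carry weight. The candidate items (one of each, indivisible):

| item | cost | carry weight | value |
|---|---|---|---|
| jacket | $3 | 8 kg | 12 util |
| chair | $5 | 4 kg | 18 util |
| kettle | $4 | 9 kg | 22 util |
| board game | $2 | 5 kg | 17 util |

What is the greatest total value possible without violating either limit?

40 util

Feasible sets respecting both limits:
- chair+kettle: cost 9, carry weight 13, value 40
- kettle+board game: cost 6, carry weight 14, value 39
- chair+board game: cost 7, carry weight 9, value 35
- jacket+kettle: cost 7, carry weight 17, value 34
Best: 40 util.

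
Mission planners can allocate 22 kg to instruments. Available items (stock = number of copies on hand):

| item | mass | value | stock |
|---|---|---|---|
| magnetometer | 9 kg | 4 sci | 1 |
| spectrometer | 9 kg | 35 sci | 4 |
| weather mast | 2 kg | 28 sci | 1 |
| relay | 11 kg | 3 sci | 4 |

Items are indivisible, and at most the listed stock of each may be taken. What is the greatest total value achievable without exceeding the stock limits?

98 sci

Best selections within mass 22 and stock limits:
- 2×spectrometer + 1×weather mast: mass 20, value 98
- 2×spectrometer: mass 18, value 70
- 1×magnetometer + 1×spectrometer + 1×weather mast: mass 20, value 67
- 1×spectrometer + 1×weather mast + 1×relay: mass 22, value 66
Best: 98 sci.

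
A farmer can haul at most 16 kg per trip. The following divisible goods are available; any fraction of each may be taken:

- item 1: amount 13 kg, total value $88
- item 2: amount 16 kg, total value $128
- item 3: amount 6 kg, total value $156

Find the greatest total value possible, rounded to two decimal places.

Take in order of value per unit:
- item 3 (156/6 per unit): all 6 → value 156, running total 156.00
- item 2 (128/16 per unit): 10 of 16 → value 10×128/16 = 80.0000, running total 236.00
Total 236.00.

236.00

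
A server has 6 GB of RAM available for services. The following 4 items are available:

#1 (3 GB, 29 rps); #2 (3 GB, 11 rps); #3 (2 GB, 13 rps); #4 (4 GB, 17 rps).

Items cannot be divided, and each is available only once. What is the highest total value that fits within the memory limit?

This is a 0/1 knapsack; check combinations near the capacity.
- #1+#3: memory 3+2=5, value 29+13=42
- #1+#2: memory 3+3=6, value 29+11=40
- #3+#4: memory 2+4=6, value 13+17=30
Best: 42 rps.

42 rps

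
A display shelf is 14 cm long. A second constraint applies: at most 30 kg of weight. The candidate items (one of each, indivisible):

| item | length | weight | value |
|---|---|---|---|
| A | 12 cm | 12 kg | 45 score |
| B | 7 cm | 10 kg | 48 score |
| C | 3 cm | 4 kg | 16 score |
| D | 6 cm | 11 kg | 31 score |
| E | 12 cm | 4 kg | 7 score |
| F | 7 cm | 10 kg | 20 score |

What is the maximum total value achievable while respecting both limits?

Feasible sets respecting both limits:
- B+D: length 13, weight 21, value 79
- B+F: length 14, weight 20, value 68
- B+C: length 10, weight 14, value 64
- D+F: length 13, weight 21, value 51
Best: 79 score.

79 score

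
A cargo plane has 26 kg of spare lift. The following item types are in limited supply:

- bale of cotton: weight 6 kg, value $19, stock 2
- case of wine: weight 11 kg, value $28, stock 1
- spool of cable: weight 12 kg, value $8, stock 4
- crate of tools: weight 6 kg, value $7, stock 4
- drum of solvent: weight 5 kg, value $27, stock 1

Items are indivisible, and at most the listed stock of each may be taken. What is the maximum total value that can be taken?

Best selections within weight 26 and stock limits:
- 1×bale of cotton + 1×case of wine + 1×drum of solvent: weight 22, value 74
- 2×bale of cotton + 1×crate of tools + 1×drum of solvent: weight 23, value 72
- 2×bale of cotton + 1×case of wine: weight 23, value 66
Best: $74.

$74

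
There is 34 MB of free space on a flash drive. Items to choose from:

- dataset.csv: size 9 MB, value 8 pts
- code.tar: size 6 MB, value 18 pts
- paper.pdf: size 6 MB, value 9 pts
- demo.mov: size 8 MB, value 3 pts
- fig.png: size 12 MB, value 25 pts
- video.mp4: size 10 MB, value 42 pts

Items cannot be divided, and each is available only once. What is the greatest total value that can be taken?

94 pts

This is a 0/1 knapsack; check combinations near the capacity.
- code.tar+paper.pdf+fig.png+video.mp4: size 6+6+12+10=34, value 18+9+25+42=94
- code.tar+fig.png+video.mp4: size 6+12+10=28, value 18+25+42=85
- dataset.csv+code.tar+paper.pdf+video.mp4: size 9+6+6+10=31, value 8+18+9+42=77
- paper.pdf+fig.png+video.mp4: size 6+12+10=28, value 9+25+42=76
- dataset.csv+fig.png+video.mp4: size 9+12+10=31, value 8+25+42=75
Best: 94 pts.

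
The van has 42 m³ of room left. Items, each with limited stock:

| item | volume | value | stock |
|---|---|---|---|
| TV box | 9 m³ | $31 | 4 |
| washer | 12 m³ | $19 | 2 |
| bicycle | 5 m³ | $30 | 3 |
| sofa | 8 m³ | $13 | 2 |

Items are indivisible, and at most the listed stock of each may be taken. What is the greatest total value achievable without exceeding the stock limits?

Top feasible selections:
- 3×TV box + 3×bicycle: volume 42, value 183
- 2×TV box + 3×bicycle + 1×sofa: volume 41, value 165
- 4×TV box + 1×bicycle: volume 41, value 154
Best: $183.

$183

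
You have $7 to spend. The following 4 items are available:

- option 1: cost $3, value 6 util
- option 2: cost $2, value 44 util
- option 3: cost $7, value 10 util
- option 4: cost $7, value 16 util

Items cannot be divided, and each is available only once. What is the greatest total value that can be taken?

This is a 0/1 knapsack; check combinations near the capacity.
- option 1+option 2: cost 3+2=5, value 6+44=50
- option 2: cost 2, value 44
- option 4: cost 7, value 16
- option 3: cost 7, value 10
- option 1: cost 3, value 6
Best: 50 util.

50 util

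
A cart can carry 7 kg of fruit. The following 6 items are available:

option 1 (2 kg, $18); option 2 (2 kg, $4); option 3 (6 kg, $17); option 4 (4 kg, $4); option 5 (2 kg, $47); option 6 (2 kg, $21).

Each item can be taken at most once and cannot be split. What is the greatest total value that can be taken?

$86

Check high-value combinations within 7 kg:
- option 1+option 5+option 6: weight 2+2+2=6, value 18+47+21=86
- option 2+option 5+option 6: weight 2+2+2=6, value 4+47+21=72
- option 1+option 2+option 5: weight 2+2+2=6, value 18+4+47=69
Best: $86.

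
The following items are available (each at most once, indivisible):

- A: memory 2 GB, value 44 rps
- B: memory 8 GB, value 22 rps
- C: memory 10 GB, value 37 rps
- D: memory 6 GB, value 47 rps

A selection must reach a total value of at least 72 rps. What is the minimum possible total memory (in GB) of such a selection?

Subsets with value ≥ 72, sorted by total memory:
- A+D: memory 8, value 91
- A+C: memory 12, value 81
Minimum memory: 8 GB.

8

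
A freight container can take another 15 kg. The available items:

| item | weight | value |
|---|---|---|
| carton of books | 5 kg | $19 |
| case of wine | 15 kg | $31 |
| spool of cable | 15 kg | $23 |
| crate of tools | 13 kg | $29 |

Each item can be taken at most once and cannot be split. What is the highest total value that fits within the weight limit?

Check high-value combinations within 15 kg:
- case of wine: weight 15, value 31
- crate of tools: weight 13, value 29
- spool of cable: weight 15, value 23
- carton of books: weight 5, value 19
Best: $31.

$31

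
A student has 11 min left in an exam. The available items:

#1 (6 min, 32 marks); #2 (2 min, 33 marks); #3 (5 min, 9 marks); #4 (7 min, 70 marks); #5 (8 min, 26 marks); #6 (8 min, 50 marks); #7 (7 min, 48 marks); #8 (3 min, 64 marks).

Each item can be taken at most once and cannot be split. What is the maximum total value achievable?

Check high-value combinations within 11 min:
- #4+#8: time 7+3=10, value 70+64=134
- #1+#2+#8: time 6+2+3=11, value 32+33+64=129
- #6+#8: time 8+3=11, value 50+64=114
- #7+#8: time 7+3=10, value 48+64=112
Best: 134 marks.

134 marks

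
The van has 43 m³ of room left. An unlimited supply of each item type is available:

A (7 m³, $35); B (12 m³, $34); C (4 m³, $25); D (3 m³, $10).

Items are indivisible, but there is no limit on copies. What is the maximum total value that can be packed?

$260

Best value-per-unit is C at 25/4; filling with it alone gives 10×25 = 250.
Optimal mix: 1×A + 9×C → volume 43, value 260.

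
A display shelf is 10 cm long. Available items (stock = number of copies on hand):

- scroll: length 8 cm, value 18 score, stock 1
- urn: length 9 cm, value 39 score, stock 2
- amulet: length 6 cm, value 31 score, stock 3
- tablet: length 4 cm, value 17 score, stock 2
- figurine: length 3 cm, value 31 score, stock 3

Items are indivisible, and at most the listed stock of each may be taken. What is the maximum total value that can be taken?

93 score

Top feasible selections:
- 3×figurine: length 9, value 93
- 1×tablet + 2×figurine: length 10, value 79
- 2×figurine: length 6, value 62
Best: 93 score.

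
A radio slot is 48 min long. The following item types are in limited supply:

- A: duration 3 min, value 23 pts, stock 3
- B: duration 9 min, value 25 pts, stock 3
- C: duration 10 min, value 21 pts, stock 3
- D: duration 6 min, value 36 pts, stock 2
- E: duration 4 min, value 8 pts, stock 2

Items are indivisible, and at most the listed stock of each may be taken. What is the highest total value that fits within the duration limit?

216 pts

Best selections within duration 48 and stock limits:
- 3×A + 3×B + 2×D: duration 48, value 216
- 3×A + 2×B + 2×D + 2×E: duration 47, value 207
Best: 216 pts.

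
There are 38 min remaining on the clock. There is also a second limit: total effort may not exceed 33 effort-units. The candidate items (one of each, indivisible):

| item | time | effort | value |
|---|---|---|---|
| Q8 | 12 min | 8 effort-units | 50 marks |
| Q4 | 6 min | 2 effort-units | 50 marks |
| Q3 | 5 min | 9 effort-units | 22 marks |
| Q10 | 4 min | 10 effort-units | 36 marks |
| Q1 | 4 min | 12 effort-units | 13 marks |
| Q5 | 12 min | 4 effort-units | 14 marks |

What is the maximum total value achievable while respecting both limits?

158 marks

Feasible sets respecting both limits:
- Q8+Q4+Q3+Q10: time 27, effort 29, value 158
- Q8+Q4+Q10+Q5: time 34, effort 24, value 150
- Q8+Q4+Q10+Q1: time 26, effort 32, value 149
Best: 158 marks.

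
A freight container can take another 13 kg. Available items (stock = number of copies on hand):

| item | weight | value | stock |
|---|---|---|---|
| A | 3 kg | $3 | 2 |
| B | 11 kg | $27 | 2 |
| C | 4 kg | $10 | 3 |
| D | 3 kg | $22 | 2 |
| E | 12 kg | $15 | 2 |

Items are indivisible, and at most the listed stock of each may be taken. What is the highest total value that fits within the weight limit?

$57

Top feasible selections:
- 1×A + 1×C + 2×D: weight 13, value 57
- 1×C + 2×D: weight 10, value 54
- 2×A + 2×D: weight 12, value 50
- 1×A + 2×D: weight 9, value 47
Best: $57.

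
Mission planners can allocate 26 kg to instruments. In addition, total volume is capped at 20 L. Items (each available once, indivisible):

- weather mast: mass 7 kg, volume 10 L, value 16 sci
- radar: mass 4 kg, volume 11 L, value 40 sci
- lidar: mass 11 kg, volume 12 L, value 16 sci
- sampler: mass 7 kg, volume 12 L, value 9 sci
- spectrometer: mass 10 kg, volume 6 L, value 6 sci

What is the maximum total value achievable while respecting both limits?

46 sci

Feasible sets respecting both limits:
- radar+spectrometer: mass 14, volume 17, value 46
- radar: mass 4, volume 11, value 40
- weather mast+spectrometer: mass 17, volume 16, value 22
Best: 46 sci.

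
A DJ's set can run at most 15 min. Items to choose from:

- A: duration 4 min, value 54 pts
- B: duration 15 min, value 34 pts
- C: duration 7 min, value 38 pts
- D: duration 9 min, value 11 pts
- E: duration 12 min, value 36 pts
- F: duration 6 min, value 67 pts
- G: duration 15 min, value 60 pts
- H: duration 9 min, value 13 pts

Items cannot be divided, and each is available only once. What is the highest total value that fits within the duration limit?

121 pts

Check high-value combinations within 15 min:
- A+F: duration 4+6=10, value 54+67=121
- C+F: duration 7+6=13, value 38+67=105
- A+C: duration 4+7=11, value 54+38=92
- F+H: duration 6+9=15, value 67+13=80
Best: 121 pts.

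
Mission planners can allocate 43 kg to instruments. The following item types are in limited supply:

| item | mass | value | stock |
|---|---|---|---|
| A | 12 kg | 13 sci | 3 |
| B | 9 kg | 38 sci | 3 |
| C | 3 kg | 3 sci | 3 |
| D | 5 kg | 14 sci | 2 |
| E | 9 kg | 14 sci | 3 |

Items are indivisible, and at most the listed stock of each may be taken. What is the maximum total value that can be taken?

Best selections within mass 43 and stock limits:
- 3×B + 2×C + 2×D: mass 43, value 148
- 3×B + 1×C + 2×D: mass 40, value 145
- 3×B + 2×D: mass 37, value 142
- 3×B + 1×D + 1×E: mass 41, value 142
Best: 148 sci.

148 sci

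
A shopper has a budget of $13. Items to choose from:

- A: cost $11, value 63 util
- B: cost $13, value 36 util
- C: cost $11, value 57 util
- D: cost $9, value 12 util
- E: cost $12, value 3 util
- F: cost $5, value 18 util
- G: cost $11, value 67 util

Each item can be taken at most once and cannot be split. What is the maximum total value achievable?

This is a 0/1 knapsack; check combinations near the capacity.
- G: cost 11, value 67
- A: cost 11, value 63
- C: cost 11, value 57
- B: cost 13, value 36
- F: cost 5, value 18
Best: 67 util.

67 util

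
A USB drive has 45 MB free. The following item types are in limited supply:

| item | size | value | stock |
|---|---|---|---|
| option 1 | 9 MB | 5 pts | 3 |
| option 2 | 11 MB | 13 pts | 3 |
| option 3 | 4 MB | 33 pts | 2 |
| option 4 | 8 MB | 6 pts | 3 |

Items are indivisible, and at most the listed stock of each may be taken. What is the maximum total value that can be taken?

Top feasible selections:
- 3×option 2 + 2×option 3: size 41, value 105
- 2×option 2 + 2×option 3 + 1×option 4: size 38, value 98
- 1×option 1 + 2×option 2 + 2×option 3: size 39, value 97
- 1×option 2 + 2×option 3 + 3×option 4: size 43, value 97
Best: 105 pts.

105 pts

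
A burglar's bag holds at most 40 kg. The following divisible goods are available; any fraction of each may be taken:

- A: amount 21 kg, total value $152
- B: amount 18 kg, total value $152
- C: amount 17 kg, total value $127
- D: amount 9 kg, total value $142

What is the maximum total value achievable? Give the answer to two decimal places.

391.12

Take in order of value per unit:
- D (142/9 per unit): all 9 → value 142, running total 142.00
- B (152/18 per unit): all 18 → value 152, running total 294.00
- C (127/17 per unit): 13 of 17 → value 13×127/17 = 97.1176, running total 391.12
Total 391.12.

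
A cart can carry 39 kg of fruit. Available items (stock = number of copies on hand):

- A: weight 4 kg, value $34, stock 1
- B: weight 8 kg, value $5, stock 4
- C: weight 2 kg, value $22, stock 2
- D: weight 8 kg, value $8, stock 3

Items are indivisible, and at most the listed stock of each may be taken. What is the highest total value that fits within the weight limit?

$102

Top feasible selections:
- 1×A + 2×C + 3×D: weight 32, value 102
- 1×A + 1×B + 2×C + 2×D: weight 32, value 99
Best: $102.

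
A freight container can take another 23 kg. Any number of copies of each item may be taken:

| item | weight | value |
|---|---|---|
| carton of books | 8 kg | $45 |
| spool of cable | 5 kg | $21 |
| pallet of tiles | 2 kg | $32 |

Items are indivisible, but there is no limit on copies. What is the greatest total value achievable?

$352

Best value-per-unit is pallet of tiles at 32/2, and filling with it alone uses weight 11×2=22. No mix of the others beats 11×32 = 352.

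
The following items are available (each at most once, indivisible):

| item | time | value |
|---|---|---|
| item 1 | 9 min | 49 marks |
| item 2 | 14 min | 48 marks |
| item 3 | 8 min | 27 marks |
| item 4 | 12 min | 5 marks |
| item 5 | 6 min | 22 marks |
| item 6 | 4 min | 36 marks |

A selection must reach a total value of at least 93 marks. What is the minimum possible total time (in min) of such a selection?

Subsets with value ≥ 93, sorted by total time:
- item 1+item 5+item 6: time 19, value 107
- item 1+item 3+item 6: time 21, value 112
Minimum time: 19 min.

19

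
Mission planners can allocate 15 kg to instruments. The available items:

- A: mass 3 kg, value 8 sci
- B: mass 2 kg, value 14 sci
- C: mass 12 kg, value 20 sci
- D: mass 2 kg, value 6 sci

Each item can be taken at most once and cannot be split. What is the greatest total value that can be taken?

Check high-value combinations within 15 kg:
- B+C: mass 2+12=14, value 14+20=34
- A+B+D: mass 3+2+2=7, value 8+14+6=28
- A+C: mass 3+12=15, value 8+20=28
- C+D: mass 12+2=14, value 20+6=26
Best: 34 sci.

34 sci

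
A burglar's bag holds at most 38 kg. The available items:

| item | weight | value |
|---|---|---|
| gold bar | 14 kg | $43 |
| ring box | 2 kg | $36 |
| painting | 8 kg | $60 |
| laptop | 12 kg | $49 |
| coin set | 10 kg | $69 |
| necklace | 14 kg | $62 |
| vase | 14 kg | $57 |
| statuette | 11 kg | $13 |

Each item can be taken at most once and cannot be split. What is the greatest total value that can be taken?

$227

Check high-value combinations within 38 kg:
- ring box+painting+coin set+necklace: weight 2+8+10+14=34, value 36+60+69+62=227
- ring box+painting+coin set+vase: weight 2+8+10+14=34, value 36+60+69+57=222
- ring box+laptop+coin set+necklace: weight 2+12+10+14=38, value 36+49+69+62=216
- ring box+painting+necklace+vase: weight 2+8+14+14=38, value 36+60+62+57=215
Best: $227.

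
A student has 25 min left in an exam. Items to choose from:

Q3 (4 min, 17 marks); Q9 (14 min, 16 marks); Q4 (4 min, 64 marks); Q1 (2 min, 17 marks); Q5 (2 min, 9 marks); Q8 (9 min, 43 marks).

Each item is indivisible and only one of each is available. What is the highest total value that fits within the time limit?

150 marks

Check high-value combinations within 25 min:
- Q3+Q4+Q1+Q5+Q8: time 4+4+2+2+9=21, value 17+64+17+9+43=150
- Q3+Q4+Q1+Q8: time 4+4+2+9=19, value 17+64+17+43=141
- Q4+Q1+Q5+Q8: time 4+2+2+9=17, value 64+17+9+43=133
- Q3+Q4+Q5+Q8: time 4+4+2+9=19, value 17+64+9+43=133
Best: 150 marks.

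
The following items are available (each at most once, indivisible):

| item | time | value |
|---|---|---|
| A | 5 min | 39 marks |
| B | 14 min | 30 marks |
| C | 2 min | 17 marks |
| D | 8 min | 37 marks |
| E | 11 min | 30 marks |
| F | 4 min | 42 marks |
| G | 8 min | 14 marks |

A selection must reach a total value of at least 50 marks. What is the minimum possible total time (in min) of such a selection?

6

Subsets with value ≥ 50, sorted by total time:
- C+F: time 6, value 59
- A+C: time 7, value 56
- A+F: time 9, value 81
- C+D: time 10, value 54
Minimum time: 6 min.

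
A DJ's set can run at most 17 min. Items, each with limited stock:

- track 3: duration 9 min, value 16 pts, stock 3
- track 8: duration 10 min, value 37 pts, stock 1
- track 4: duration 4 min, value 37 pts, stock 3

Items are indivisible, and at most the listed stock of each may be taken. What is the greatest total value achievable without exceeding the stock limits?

Best selections within duration 17 and stock limits:
- 3×track 4: duration 12, value 111
- 1×track 3 + 2×track 4: duration 17, value 90
- 2×track 4: duration 8, value 74
Best: 111 pts.

111 pts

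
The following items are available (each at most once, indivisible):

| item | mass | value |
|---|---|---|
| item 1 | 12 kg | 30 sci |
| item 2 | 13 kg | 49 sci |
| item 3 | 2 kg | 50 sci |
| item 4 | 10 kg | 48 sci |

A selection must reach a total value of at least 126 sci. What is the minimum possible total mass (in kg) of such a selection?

24

Subsets with value ≥ 126, sorted by total mass:
- item 1+item 3+item 4: mass 24, value 128
- item 2+item 3+item 4: mass 25, value 147
- item 1+item 2+item 3: mass 27, value 129
- item 1+item 2+item 4: mass 35, value 127
Minimum mass: 24 kg.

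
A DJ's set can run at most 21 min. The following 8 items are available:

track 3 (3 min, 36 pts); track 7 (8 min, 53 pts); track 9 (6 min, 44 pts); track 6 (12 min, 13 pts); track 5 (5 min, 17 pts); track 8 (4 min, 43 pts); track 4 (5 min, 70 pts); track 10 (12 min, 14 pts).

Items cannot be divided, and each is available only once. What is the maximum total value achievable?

Check high-value combinations within 21 min:
- track 3+track 7+track 8+track 4: duration 3+8+4+5=20, value 36+53+43+70=202
- track 3+track 9+track 8+track 4: duration 3+6+4+5=18, value 36+44+43+70=193
- track 3+track 7+track 9+track 8: duration 3+8+6+4=21, value 36+53+44+43=176
- track 3+track 7+track 5+track 4: duration 3+8+5+5=21, value 36+53+17+70=176
Best: 202 pts.

202 pts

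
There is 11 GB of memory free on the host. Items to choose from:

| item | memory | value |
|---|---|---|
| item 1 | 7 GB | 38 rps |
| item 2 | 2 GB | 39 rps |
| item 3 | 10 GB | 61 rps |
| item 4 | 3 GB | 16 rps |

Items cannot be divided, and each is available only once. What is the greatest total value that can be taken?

Check high-value combinations within 11 GB:
- item 1+item 2: memory 7+2=9, value 38+39=77
- item 3: memory 10, value 61
- item 2+item 4: memory 2+3=5, value 39+16=55
- item 1+item 4: memory 7+3=10, value 38+16=54
Best: 77 rps.

77 rps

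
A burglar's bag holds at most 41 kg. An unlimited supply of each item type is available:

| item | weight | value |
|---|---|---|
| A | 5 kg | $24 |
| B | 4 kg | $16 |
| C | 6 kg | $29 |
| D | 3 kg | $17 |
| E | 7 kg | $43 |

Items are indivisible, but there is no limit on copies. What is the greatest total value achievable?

$249

Best value-per-unit is E at 43/7; filling with it alone gives 5×43 = 215.
Optimal mix: 2×D + 5×E → weight 41, value 249.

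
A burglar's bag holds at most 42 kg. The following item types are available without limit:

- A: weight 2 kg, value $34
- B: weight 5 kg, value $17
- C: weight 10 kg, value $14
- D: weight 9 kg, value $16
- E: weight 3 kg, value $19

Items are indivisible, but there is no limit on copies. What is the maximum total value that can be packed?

$714

Best value-per-unit is A at 34/2, and filling with it alone uses weight 21×2=42. No mix of the others beats 21×34 = 714.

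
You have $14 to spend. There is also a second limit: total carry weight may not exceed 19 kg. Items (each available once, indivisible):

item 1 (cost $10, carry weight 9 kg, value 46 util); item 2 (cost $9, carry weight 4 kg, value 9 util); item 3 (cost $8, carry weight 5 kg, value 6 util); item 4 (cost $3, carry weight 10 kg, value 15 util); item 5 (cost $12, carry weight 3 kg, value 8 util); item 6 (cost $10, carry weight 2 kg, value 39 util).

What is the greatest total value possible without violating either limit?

Feasible sets respecting both limits:
- item 1+item 4: cost 13, carry weight 19, value 61
- item 4+item 6: cost 13, carry weight 12, value 54
- item 1: cost 10, carry weight 9, value 46
Best: 61 util.

61 util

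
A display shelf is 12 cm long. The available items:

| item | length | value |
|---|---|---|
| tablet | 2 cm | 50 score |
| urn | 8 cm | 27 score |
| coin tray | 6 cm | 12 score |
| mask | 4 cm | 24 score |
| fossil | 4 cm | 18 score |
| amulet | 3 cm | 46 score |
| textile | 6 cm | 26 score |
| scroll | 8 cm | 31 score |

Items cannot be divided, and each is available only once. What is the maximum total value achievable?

122 score

Check high-value combinations within 12 cm:
- tablet+amulet+textile: length 2+3+6=11, value 50+46+26=122
- tablet+mask+amulet: length 2+4+3=9, value 50+24+46=120
- tablet+fossil+amulet: length 2+4+3=9, value 50+18+46=114
- tablet+coin tray+amulet: length 2+6+3=11, value 50+12+46=108
- tablet+mask+textile: length 2+4+6=12, value 50+24+26=100
Best: 122 score.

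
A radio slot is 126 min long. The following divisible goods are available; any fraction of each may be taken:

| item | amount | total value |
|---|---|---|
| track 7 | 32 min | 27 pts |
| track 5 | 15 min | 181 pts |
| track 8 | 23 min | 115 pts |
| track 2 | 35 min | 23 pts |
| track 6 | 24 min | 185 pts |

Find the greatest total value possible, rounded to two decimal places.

Take in order of value per unit:
- track 5 (181/15 per unit): all 15 → value 181, running total 181.00
- track 6 (185/24 per unit): all 24 → value 185, running total 366.00
- track 8 (115/23 per unit): all 23 → value 115, running total 481.00
- track 7 (27/32 per unit): all 32 → value 27, running total 508.00
- track 2 (23/35 per unit): 32 of 35 → value 32×23/35 = 21.0286, running total 529.03
Total 529.03.

529.03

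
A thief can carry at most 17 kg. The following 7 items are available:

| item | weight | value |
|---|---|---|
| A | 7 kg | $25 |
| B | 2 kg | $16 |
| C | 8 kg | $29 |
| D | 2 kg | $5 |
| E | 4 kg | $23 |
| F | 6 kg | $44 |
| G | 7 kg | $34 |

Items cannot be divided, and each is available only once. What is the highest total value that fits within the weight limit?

$101

Check high-value combinations within 17 kg:
- E+F+G: weight 4+6+7=17, value 23+44+34=101
- B+D+F+G: weight 2+2+6+7=17, value 16+5+44+34=99
- B+F+G: weight 2+6+7=15, value 16+44+34=94
- A+E+F: weight 7+4+6=17, value 25+23+44=92
Best: $101.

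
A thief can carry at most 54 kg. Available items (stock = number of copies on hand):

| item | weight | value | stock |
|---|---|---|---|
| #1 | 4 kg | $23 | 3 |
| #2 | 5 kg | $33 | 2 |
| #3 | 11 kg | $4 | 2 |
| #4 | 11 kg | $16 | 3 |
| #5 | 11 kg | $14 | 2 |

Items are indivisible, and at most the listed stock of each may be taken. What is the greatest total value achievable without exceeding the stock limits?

Top feasible selections:
- 3×#1 + 2×#2 + 2×#4: weight 44, value 167
- 3×#1 + 2×#2 + 1×#4 + 1×#5: weight 44, value 165
- 3×#1 + 2×#2 + 2×#5: weight 44, value 163
Best: $167.

$167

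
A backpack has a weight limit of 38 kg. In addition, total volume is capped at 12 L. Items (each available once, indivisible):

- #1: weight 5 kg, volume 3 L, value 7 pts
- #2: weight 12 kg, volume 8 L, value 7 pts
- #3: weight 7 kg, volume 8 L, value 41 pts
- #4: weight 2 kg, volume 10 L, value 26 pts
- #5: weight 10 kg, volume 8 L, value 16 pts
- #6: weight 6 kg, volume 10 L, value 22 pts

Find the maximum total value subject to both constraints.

Feasible sets respecting both limits:
- #1+#3: weight 12, volume 11, value 48
- #3: weight 7, volume 8, value 41
- #4: weight 2, volume 10, value 26
Best: 48 pts.

48 pts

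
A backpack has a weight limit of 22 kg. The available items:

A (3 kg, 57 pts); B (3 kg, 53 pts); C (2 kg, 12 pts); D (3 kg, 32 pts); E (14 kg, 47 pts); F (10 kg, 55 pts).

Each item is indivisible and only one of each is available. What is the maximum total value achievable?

209 pts

This is a 0/1 knapsack; check combinations near the capacity.
- A+B+C+D+F: weight 3+3+2+3+10=21, value 57+53+12+32+55=209
- A+B+D+F: weight 3+3+3+10=19, value 57+53+32+55=197
- A+B+C+F: weight 3+3+2+10=18, value 57+53+12+55=177
- A+B+C+E: weight 3+3+2+14=22, value 57+53+12+47=169
- A+B+F: weight 3+3+10=16, value 57+53+55=165
Best: 209 pts.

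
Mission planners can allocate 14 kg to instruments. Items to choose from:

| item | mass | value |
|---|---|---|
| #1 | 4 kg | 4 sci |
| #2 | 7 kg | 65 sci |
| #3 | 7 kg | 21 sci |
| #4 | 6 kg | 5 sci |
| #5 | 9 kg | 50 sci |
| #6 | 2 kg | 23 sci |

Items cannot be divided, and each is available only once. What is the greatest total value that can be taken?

This is a 0/1 knapsack; check combinations near the capacity.
- #1+#2+#6: mass 4+7+2=13, value 4+65+23=92
- #2+#6: mass 7+2=9, value 65+23=88
- #2+#3: mass 7+7=14, value 65+21=86
- #5+#6: mass 9+2=11, value 50+23=73
Best: 92 sci.

92 sci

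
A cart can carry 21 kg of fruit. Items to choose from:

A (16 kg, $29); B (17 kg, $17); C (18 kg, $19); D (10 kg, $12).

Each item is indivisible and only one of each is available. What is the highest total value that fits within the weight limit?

Check high-value combinations within 21 kg:
- A: weight 16, value 29
- C: weight 18, value 19
- B: weight 17, value 17
- D: weight 10, value 12
Best: $29.

$29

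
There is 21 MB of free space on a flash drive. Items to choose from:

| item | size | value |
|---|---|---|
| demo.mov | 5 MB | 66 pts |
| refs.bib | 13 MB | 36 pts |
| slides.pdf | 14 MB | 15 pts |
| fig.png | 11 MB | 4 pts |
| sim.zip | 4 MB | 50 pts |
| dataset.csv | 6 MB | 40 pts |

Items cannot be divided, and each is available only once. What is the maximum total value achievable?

Check high-value combinations within 21 MB:
- demo.mov+sim.zip+dataset.csv: size 5+4+6=15, value 66+50+40=156
- demo.mov+fig.png+sim.zip: size 5+11+4=20, value 66+4+50=120
- demo.mov+sim.zip: size 5+4=9, value 66+50=116
Best: 156 pts.

156 pts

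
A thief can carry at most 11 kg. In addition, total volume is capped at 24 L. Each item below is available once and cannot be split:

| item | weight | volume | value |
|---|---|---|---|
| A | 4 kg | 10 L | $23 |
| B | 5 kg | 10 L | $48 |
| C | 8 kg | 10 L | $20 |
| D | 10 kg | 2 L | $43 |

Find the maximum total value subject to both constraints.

$71

Feasible sets respecting both limits:
- A+B: weight 9, volume 20, value 71
- B: weight 5, volume 10, value 48
- D: weight 10, volume 2, value 43
- A: weight 4, volume 10, value 23
Best: $71.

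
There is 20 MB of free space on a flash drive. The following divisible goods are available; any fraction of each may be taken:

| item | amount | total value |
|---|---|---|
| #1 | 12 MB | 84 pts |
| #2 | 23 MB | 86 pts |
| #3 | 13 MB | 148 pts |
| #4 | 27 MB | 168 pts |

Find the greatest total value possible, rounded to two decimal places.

Take in order of value per unit:
- #3 (148/13 per unit): all 13 → value 148, running total 148.00
- #1 (84/12 per unit): 7 of 12 → value 7×84/12 = 49.0000, running total 197.00
Total 197.00.

197.00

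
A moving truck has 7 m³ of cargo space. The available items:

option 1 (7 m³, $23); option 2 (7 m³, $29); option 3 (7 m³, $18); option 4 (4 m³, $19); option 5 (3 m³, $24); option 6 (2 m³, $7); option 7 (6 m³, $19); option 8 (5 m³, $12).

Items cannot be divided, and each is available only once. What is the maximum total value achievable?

$43

This is a 0/1 knapsack; check combinations near the capacity.
- option 4+option 5: volume 4+3=7, value 19+24=43
- option 5+option 6: volume 3+2=5, value 24+7=31
- option 2: volume 7, value 29
- option 4+option 6: volume 4+2=6, value 19+7=26
- option 5: volume 3, value 24
Best: $43.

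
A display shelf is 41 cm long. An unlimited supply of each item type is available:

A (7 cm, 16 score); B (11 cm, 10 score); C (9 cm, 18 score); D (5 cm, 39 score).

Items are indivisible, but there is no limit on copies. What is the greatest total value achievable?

Best value-per-unit is D at 39/5, and filling with it alone uses length 8×5=40. No mix of the others beats 8×39 = 312.

312 score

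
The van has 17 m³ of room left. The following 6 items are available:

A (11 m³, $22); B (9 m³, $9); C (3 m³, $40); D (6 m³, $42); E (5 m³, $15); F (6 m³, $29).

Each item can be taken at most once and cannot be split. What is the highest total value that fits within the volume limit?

$111

Check high-value combinations within 17 m³:
- C+D+F: volume 3+6+6=15, value 40+42+29=111
- C+D+E: volume 3+6+5=14, value 40+42+15=97
- D+E+F: volume 6+5+6=17, value 42+15+29=86
- C+E+F: volume 3+5+6=14, value 40+15+29=84
- C+D: volume 3+6=9, value 40+42=82
Best: $111.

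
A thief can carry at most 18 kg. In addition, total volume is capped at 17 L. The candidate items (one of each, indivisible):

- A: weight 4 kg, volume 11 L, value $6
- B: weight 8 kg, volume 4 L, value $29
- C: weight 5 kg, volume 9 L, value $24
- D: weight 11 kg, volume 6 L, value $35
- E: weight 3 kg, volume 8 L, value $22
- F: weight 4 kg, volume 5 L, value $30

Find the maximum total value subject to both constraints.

Feasible sets respecting both limits:
- B+E+F: weight 15, volume 17, value 81
- D+F: weight 15, volume 11, value 65
- C+D: weight 16, volume 15, value 59
Best: $81.

$81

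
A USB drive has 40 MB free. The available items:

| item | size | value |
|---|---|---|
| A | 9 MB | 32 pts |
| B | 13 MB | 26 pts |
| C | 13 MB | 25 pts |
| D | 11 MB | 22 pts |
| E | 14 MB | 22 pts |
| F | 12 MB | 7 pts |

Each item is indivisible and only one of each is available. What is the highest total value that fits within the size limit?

Check high-value combinations within 40 MB:
- A+B+C: size 9+13+13=35, value 32+26+25=83
- A+B+D: size 9+13+11=33, value 32+26+22=80
- A+B+E: size 9+13+14=36, value 32+26+22=80
- A+C+D: size 9+13+11=33, value 32+25+22=79
- A+C+E: size 9+13+14=36, value 32+25+22=79
Best: 83 pts.

83 pts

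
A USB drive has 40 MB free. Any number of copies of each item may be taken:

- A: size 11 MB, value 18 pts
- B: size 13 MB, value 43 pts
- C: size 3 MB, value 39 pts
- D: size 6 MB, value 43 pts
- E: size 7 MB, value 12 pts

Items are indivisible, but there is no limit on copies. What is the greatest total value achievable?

507 pts

Best value-per-unit is C at 39/3, and filling with it alone uses size 13×3=39. No mix of the others beats 13×39 = 507.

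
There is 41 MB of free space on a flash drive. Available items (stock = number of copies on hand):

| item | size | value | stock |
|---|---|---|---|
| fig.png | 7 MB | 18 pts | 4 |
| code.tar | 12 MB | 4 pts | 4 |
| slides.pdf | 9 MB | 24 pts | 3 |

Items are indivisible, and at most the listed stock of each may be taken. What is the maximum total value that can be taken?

Top feasible selections:
- 2×fig.png + 3×slides.pdf: size 41, value 108
- 3×fig.png + 2×slides.pdf: size 39, value 102
- 4×fig.png + 1×slides.pdf: size 37, value 96
Best: 108 pts.

108 pts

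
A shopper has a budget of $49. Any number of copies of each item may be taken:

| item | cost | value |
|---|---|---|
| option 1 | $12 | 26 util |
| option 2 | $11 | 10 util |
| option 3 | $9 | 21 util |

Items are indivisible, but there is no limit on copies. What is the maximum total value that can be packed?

Best value-per-unit is option 3 at 21/9; filling with it alone gives 5×21 = 105.
Optimal mix: 1×option 1 + 4×option 3 → cost 48, value 110.

110 util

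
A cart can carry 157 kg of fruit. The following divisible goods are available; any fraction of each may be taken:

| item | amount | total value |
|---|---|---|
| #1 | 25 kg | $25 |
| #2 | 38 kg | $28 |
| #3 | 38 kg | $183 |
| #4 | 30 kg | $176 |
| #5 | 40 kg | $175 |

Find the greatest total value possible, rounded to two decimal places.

Take in order of value per unit:
- #4 (176/30 per unit): all 30 → value 176, running total 176.00
- #3 (183/38 per unit): all 38 → value 183, running total 359.00
- #5 (175/40 per unit): all 40 → value 175, running total 534.00
- #1 (25/25 per unit): all 25 → value 25, running total 559.00
- #2 (28/38 per unit): 24 of 38 → value 24×28/38 = 17.6842, running total 576.68
Total 576.68.

576.68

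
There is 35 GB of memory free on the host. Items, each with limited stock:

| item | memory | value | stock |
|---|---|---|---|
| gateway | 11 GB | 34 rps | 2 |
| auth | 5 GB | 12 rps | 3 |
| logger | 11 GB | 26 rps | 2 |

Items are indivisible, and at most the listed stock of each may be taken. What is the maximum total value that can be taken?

Top feasible selections:
- 2×gateway + 1×logger: memory 33, value 94
- 2×gateway + 2×auth: memory 32, value 92
- 1×gateway + 2×logger: memory 33, value 86
Best: 94 rps.

94 rps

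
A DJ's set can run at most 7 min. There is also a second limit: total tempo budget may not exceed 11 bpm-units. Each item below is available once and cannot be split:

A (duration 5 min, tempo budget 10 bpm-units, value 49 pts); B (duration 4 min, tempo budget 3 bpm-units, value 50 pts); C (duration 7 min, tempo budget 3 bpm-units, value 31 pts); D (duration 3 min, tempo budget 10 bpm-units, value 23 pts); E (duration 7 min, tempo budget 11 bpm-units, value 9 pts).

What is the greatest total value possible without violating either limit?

Feasible sets respecting both limits:
- B: duration 4, tempo budget 3, value 50
- A: duration 5, tempo budget 10, value 49
- C: duration 7, tempo budget 3, value 31
Best: 50 pts.

50 pts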